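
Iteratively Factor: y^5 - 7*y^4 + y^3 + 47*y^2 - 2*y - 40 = (y - 5)*(y^4 - 2*y^3 - 9*y^2 + 2*y + 8) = (y - 5)*(y - 1)*(y^3 - y^2 - 10*y - 8) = (y - 5)*(y - 4)*(y - 1)*(y^2 + 3*y + 2) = (y - 5)*(y - 4)*(y - 1)*(y + 2)*(y + 1)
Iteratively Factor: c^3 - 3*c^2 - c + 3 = (c - 1)*(c^2 - 2*c - 3) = (c - 3)*(c - 1)*(c + 1)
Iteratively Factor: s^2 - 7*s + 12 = (s - 3)*(s - 4)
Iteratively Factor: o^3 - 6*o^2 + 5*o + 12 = (o + 1)*(o^2 - 7*o + 12) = (o - 3)*(o + 1)*(o - 4)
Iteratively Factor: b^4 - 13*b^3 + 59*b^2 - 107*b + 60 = (b - 1)*(b^3 - 12*b^2 + 47*b - 60) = (b - 4)*(b - 1)*(b^2 - 8*b + 15) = (b - 5)*(b - 4)*(b - 1)*(b - 3)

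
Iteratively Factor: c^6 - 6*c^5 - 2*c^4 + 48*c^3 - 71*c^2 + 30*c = (c - 2)*(c^5 - 4*c^4 - 10*c^3 + 28*c^2 - 15*c) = (c - 5)*(c - 2)*(c^4 + c^3 - 5*c^2 + 3*c) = c*(c - 5)*(c - 2)*(c^3 + c^2 - 5*c + 3) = c*(c - 5)*(c - 2)*(c - 1)*(c^2 + 2*c - 3) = c*(c - 5)*(c - 2)*(c - 1)*(c + 3)*(c - 1)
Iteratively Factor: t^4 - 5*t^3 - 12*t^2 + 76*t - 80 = (t + 4)*(t^3 - 9*t^2 + 24*t - 20) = (t - 5)*(t + 4)*(t^2 - 4*t + 4) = (t - 5)*(t - 2)*(t + 4)*(t - 2)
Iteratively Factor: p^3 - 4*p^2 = (p)*(p^2 - 4*p) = p*(p - 4)*(p)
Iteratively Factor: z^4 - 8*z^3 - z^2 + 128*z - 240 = (z - 3)*(z^3 - 5*z^2 - 16*z + 80) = (z - 5)*(z - 3)*(z^2 - 16) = (z - 5)*(z - 3)*(z + 4)*(z - 4)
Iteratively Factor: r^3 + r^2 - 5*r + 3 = (r + 3)*(r^2 - 2*r + 1) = (r - 1)*(r + 3)*(r - 1)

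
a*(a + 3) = a^2 + 3*a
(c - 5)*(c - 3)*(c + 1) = c^3 - 7*c^2 + 7*c + 15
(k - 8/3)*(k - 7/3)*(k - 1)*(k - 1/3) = k^4 - 19*k^3/3 + 119*k^2/9 - 269*k/27 + 56/27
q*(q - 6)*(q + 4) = q^3 - 2*q^2 - 24*q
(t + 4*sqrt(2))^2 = t^2 + 8*sqrt(2)*t + 32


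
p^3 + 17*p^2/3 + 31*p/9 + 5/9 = (p + 1/3)^2*(p + 5)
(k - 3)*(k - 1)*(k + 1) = k^3 - 3*k^2 - k + 3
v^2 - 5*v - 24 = (v - 8)*(v + 3)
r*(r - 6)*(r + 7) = r^3 + r^2 - 42*r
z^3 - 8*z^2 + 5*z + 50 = (z - 5)^2*(z + 2)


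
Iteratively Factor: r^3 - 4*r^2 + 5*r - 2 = (r - 1)*(r^2 - 3*r + 2) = (r - 2)*(r - 1)*(r - 1)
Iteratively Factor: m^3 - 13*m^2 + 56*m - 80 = (m - 4)*(m^2 - 9*m + 20) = (m - 5)*(m - 4)*(m - 4)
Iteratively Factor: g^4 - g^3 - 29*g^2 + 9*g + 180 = (g - 5)*(g^3 + 4*g^2 - 9*g - 36) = (g - 5)*(g + 3)*(g^2 + g - 12) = (g - 5)*(g - 3)*(g + 3)*(g + 4)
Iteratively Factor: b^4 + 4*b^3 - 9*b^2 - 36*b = (b + 3)*(b^3 + b^2 - 12*b) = (b - 3)*(b + 3)*(b^2 + 4*b) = b*(b - 3)*(b + 3)*(b + 4)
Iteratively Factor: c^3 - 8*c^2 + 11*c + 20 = (c + 1)*(c^2 - 9*c + 20) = (c - 4)*(c + 1)*(c - 5)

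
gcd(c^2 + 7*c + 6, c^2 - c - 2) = c + 1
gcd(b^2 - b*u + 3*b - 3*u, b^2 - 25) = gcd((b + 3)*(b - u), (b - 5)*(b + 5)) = 1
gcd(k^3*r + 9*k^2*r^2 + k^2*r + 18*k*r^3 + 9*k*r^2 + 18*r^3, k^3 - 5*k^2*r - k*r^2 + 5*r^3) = 1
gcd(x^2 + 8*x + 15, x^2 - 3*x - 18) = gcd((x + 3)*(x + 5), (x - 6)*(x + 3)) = x + 3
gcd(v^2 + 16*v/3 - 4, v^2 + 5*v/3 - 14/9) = v - 2/3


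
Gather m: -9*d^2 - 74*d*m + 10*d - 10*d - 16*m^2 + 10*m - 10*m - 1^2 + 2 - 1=-9*d^2 - 74*d*m - 16*m^2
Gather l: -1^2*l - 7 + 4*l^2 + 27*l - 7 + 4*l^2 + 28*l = 8*l^2 + 54*l - 14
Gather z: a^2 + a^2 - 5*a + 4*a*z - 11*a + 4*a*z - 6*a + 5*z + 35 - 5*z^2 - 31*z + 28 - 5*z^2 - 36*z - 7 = 2*a^2 - 22*a - 10*z^2 + z*(8*a - 62) + 56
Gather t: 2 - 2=0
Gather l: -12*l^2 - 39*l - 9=-12*l^2 - 39*l - 9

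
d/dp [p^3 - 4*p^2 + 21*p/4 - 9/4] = 3*p^2 - 8*p + 21/4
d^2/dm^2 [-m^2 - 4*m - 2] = -2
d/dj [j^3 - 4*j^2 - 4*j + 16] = 3*j^2 - 8*j - 4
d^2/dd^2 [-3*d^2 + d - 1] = -6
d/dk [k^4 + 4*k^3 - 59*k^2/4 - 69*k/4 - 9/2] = 4*k^3 + 12*k^2 - 59*k/2 - 69/4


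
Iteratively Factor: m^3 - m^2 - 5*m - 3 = (m + 1)*(m^2 - 2*m - 3) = (m - 3)*(m + 1)*(m + 1)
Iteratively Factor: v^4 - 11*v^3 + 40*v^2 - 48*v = (v - 4)*(v^3 - 7*v^2 + 12*v) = (v - 4)*(v - 3)*(v^2 - 4*v) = (v - 4)^2*(v - 3)*(v)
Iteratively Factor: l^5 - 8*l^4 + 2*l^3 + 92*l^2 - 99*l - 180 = (l - 5)*(l^4 - 3*l^3 - 13*l^2 + 27*l + 36) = (l - 5)*(l - 3)*(l^3 - 13*l - 12) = (l - 5)*(l - 3)*(l + 3)*(l^2 - 3*l - 4) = (l - 5)*(l - 3)*(l + 1)*(l + 3)*(l - 4)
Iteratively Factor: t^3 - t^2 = (t)*(t^2 - t) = t*(t - 1)*(t)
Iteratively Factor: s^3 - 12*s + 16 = (s - 2)*(s^2 + 2*s - 8) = (s - 2)*(s + 4)*(s - 2)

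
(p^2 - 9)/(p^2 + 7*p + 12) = (p - 3)/(p + 4)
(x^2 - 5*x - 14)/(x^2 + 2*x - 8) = (x^2 - 5*x - 14)/(x^2 + 2*x - 8)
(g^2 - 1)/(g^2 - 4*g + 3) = (g + 1)/(g - 3)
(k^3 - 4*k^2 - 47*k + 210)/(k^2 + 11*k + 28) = (k^2 - 11*k + 30)/(k + 4)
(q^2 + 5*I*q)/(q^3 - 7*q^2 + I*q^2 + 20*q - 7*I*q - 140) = q/(q^2 - q*(7 + 4*I) + 28*I)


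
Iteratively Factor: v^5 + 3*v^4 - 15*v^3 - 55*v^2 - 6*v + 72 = (v + 3)*(v^4 - 15*v^2 - 10*v + 24) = (v - 1)*(v + 3)*(v^3 + v^2 - 14*v - 24) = (v - 1)*(v + 2)*(v + 3)*(v^2 - v - 12) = (v - 1)*(v + 2)*(v + 3)^2*(v - 4)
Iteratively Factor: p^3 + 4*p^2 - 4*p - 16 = (p - 2)*(p^2 + 6*p + 8) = (p - 2)*(p + 2)*(p + 4)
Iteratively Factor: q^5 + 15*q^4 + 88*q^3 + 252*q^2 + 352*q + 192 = (q + 4)*(q^4 + 11*q^3 + 44*q^2 + 76*q + 48) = (q + 3)*(q + 4)*(q^3 + 8*q^2 + 20*q + 16) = (q + 2)*(q + 3)*(q + 4)*(q^2 + 6*q + 8) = (q + 2)^2*(q + 3)*(q + 4)*(q + 4)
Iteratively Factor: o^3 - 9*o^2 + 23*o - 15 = (o - 3)*(o^2 - 6*o + 5) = (o - 3)*(o - 1)*(o - 5)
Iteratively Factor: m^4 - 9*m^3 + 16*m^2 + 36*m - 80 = (m - 2)*(m^3 - 7*m^2 + 2*m + 40) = (m - 5)*(m - 2)*(m^2 - 2*m - 8) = (m - 5)*(m - 2)*(m + 2)*(m - 4)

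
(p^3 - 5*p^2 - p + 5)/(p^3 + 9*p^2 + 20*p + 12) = (p^2 - 6*p + 5)/(p^2 + 8*p + 12)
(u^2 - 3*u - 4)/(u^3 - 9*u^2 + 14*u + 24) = 1/(u - 6)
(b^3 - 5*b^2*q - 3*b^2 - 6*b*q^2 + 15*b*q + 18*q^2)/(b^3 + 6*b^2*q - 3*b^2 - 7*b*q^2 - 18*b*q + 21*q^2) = (-b^2 + 5*b*q + 6*q^2)/(-b^2 - 6*b*q + 7*q^2)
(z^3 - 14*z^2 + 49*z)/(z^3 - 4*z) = (z^2 - 14*z + 49)/(z^2 - 4)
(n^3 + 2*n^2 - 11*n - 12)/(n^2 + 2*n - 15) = (n^2 + 5*n + 4)/(n + 5)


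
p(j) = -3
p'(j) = 0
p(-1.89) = -3.00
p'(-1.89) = 0.00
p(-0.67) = -3.00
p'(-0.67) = 0.00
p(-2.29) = -3.00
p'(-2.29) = 0.00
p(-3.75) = -3.00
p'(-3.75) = 0.00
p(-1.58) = -3.00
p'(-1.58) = 0.00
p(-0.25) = -3.00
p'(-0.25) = 0.00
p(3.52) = -3.00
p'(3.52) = 0.00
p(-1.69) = -3.00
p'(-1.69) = 0.00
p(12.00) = -3.00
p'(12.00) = 0.00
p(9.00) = -3.00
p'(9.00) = 0.00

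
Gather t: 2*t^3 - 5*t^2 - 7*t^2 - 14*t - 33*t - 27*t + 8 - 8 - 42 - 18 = 2*t^3 - 12*t^2 - 74*t - 60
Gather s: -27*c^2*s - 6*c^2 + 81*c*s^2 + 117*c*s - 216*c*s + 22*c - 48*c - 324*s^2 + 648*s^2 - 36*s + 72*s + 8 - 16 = -6*c^2 - 26*c + s^2*(81*c + 324) + s*(-27*c^2 - 99*c + 36) - 8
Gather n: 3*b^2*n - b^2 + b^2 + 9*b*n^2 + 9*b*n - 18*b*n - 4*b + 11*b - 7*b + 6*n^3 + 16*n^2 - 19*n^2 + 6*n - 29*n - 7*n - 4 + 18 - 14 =6*n^3 + n^2*(9*b - 3) + n*(3*b^2 - 9*b - 30)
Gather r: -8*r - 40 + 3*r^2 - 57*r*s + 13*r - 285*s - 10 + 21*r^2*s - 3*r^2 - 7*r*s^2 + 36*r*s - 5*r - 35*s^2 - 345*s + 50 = 21*r^2*s + r*(-7*s^2 - 21*s) - 35*s^2 - 630*s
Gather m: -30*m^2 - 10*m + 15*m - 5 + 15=-30*m^2 + 5*m + 10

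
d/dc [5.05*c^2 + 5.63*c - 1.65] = 10.1*c + 5.63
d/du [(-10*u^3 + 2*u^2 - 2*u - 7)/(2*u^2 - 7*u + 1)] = (-20*u^4 + 140*u^3 - 40*u^2 + 32*u - 51)/(4*u^4 - 28*u^3 + 53*u^2 - 14*u + 1)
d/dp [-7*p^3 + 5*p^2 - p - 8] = -21*p^2 + 10*p - 1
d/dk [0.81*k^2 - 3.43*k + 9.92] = 1.62*k - 3.43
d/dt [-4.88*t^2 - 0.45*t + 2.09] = -9.76*t - 0.45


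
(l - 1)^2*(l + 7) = l^3 + 5*l^2 - 13*l + 7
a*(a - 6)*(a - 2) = a^3 - 8*a^2 + 12*a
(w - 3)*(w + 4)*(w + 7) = w^3 + 8*w^2 - 5*w - 84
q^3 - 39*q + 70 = (q - 5)*(q - 2)*(q + 7)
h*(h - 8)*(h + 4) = h^3 - 4*h^2 - 32*h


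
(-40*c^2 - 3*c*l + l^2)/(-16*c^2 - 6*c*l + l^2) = (5*c + l)/(2*c + l)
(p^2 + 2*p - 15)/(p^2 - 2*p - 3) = (p + 5)/(p + 1)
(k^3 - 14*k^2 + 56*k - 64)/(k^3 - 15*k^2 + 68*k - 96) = (k - 2)/(k - 3)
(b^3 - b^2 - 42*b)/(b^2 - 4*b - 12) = b*(-b^2 + b + 42)/(-b^2 + 4*b + 12)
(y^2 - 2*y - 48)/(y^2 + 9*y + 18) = (y - 8)/(y + 3)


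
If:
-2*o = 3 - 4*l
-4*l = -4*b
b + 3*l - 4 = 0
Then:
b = 1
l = 1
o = 1/2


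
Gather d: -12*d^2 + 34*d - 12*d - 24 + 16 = -12*d^2 + 22*d - 8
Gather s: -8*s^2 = -8*s^2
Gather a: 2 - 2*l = 2 - 2*l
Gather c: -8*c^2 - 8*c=-8*c^2 - 8*c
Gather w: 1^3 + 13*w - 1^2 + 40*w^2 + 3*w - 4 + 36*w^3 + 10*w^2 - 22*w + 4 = 36*w^3 + 50*w^2 - 6*w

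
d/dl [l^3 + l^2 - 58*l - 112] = 3*l^2 + 2*l - 58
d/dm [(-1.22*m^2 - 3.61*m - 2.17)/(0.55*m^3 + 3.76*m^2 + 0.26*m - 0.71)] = (0.671*m^4 + 3.971*m^3 + 16.8369*m^2 + 18.0508*m + 3.1273)/(0.3025*m^6 + 4.136*m^5 + 14.4236*m^4 + 1.1742*m^3 - 5.2716*m^2 - 0.3692*m + 0.5041)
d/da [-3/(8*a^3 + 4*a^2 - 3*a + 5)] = 3*(24*a^2 + 8*a - 3)/(8*a^3 + 4*a^2 - 3*a + 5)^2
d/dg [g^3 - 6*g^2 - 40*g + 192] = 3*g^2 - 12*g - 40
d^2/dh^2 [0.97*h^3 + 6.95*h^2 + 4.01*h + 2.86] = 5.82*h + 13.9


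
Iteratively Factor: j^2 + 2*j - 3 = (j + 3)*(j - 1)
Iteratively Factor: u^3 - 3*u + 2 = (u - 1)*(u^2 + u - 2) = (u - 1)*(u + 2)*(u - 1)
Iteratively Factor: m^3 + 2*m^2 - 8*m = (m - 2)*(m^2 + 4*m) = m*(m - 2)*(m + 4)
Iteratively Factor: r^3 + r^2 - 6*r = (r - 2)*(r^2 + 3*r) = (r - 2)*(r + 3)*(r)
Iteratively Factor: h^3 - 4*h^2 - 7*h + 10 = (h + 2)*(h^2 - 6*h + 5) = (h - 1)*(h + 2)*(h - 5)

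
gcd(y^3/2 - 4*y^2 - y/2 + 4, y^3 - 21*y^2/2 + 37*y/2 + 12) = y - 8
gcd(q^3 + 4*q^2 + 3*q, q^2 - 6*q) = q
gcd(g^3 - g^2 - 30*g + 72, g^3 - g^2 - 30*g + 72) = g^3 - g^2 - 30*g + 72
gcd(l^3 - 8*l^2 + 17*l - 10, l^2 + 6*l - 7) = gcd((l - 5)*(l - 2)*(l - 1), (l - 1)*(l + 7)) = l - 1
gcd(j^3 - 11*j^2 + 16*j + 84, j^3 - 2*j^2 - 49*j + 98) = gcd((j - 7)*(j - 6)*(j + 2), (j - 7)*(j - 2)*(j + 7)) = j - 7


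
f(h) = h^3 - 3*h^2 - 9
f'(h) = 3*h^2 - 6*h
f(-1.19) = -14.93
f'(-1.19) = 11.39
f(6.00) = 99.00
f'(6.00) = 72.00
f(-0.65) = -10.54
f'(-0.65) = 5.17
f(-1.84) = -25.39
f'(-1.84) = 21.20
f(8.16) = 334.58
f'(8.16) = 150.80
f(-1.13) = -14.27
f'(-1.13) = 10.61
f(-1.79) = -24.35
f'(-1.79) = 20.35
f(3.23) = -6.60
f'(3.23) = 11.92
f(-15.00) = -4059.00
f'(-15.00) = 765.00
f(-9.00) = -981.00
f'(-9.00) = 297.00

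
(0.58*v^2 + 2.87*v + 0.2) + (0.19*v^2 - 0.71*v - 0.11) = 0.77*v^2 + 2.16*v + 0.09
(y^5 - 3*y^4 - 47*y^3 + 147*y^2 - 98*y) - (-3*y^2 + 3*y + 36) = y^5 - 3*y^4 - 47*y^3 + 150*y^2 - 101*y - 36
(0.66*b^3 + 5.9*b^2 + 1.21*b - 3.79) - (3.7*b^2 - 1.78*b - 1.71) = 0.66*b^3 + 2.2*b^2 + 2.99*b - 2.08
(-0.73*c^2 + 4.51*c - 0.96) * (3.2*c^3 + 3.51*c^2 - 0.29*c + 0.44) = -2.336*c^5 + 11.8697*c^4 + 12.9698*c^3 - 4.9987*c^2 + 2.2628*c - 0.4224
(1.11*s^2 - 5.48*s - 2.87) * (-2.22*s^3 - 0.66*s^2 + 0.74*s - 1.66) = -2.4642*s^5 + 11.433*s^4 + 10.8096*s^3 - 4.0036*s^2 + 6.973*s + 4.7642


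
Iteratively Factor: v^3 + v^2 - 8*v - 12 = (v - 3)*(v^2 + 4*v + 4) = (v - 3)*(v + 2)*(v + 2)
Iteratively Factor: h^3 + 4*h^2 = (h)*(h^2 + 4*h) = h^2*(h + 4)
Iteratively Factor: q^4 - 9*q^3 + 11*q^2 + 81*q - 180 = (q - 5)*(q^3 - 4*q^2 - 9*q + 36) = (q - 5)*(q - 4)*(q^2 - 9) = (q - 5)*(q - 4)*(q + 3)*(q - 3)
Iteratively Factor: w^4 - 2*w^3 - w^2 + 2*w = (w + 1)*(w^3 - 3*w^2 + 2*w) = (w - 1)*(w + 1)*(w^2 - 2*w) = (w - 2)*(w - 1)*(w + 1)*(w)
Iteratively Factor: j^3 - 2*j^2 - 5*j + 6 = (j - 3)*(j^2 + j - 2) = (j - 3)*(j + 2)*(j - 1)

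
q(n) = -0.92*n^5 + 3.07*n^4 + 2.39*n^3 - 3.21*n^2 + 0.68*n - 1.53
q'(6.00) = -3088.84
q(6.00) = -2771.97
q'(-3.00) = -619.69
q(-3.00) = 375.24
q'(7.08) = -6885.48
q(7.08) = -7962.00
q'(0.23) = -0.28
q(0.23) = -1.51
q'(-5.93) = -7958.06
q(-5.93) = 9925.68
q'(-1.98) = -124.52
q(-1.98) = 41.17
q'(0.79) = 4.35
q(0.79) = -0.91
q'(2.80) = 25.75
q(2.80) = 58.04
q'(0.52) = 0.67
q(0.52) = -1.52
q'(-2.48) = -300.61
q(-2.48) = 143.02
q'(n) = -4.6*n^4 + 12.28*n^3 + 7.17*n^2 - 6.42*n + 0.68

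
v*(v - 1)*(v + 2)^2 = v^4 + 3*v^3 - 4*v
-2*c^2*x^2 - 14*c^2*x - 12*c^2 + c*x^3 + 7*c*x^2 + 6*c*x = (-2*c + x)*(x + 6)*(c*x + c)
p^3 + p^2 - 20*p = p*(p - 4)*(p + 5)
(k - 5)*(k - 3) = k^2 - 8*k + 15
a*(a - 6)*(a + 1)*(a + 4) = a^4 - a^3 - 26*a^2 - 24*a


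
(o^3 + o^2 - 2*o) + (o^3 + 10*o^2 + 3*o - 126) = 2*o^3 + 11*o^2 + o - 126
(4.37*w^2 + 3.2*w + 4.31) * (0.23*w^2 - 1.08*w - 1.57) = 1.0051*w^4 - 3.9836*w^3 - 9.3256*w^2 - 9.6788*w - 6.7667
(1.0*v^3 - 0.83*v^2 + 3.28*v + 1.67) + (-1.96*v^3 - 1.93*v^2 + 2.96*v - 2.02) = -0.96*v^3 - 2.76*v^2 + 6.24*v - 0.35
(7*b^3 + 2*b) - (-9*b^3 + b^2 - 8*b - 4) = 16*b^3 - b^2 + 10*b + 4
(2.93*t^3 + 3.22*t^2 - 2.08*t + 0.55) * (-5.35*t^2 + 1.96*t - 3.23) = -15.6755*t^5 - 11.4842*t^4 + 7.9753*t^3 - 17.4199*t^2 + 7.7964*t - 1.7765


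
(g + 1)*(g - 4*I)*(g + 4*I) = g^3 + g^2 + 16*g + 16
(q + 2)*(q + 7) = q^2 + 9*q + 14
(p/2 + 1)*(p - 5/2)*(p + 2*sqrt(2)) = p^3/2 - p^2/4 + sqrt(2)*p^2 - 5*p/2 - sqrt(2)*p/2 - 5*sqrt(2)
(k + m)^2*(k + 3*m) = k^3 + 5*k^2*m + 7*k*m^2 + 3*m^3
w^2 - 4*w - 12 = (w - 6)*(w + 2)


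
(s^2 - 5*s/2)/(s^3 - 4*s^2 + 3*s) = (s - 5/2)/(s^2 - 4*s + 3)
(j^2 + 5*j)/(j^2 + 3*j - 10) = j/(j - 2)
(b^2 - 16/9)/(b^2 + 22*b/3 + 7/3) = (9*b^2 - 16)/(3*(3*b^2 + 22*b + 7))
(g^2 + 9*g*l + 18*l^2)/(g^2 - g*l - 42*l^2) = (g + 3*l)/(g - 7*l)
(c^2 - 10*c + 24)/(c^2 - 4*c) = (c - 6)/c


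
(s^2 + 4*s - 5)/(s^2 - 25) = (s - 1)/(s - 5)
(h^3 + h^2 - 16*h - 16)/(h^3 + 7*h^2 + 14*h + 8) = (h - 4)/(h + 2)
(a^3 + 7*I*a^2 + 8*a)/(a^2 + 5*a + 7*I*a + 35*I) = a*(a^2 + 7*I*a + 8)/(a^2 + a*(5 + 7*I) + 35*I)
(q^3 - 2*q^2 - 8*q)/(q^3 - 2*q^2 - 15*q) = (-q^2 + 2*q + 8)/(-q^2 + 2*q + 15)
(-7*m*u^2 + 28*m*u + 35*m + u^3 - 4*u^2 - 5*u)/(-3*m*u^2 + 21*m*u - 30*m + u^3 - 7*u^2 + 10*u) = (-7*m*u - 7*m + u^2 + u)/(-3*m*u + 6*m + u^2 - 2*u)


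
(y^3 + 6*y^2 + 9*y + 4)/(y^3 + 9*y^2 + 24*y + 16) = (y + 1)/(y + 4)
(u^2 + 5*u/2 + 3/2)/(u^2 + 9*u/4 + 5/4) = 2*(2*u + 3)/(4*u + 5)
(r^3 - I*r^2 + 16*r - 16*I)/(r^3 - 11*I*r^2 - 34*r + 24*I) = (r + 4*I)/(r - 6*I)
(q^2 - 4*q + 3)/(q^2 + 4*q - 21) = (q - 1)/(q + 7)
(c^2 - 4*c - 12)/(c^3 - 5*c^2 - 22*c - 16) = (c - 6)/(c^2 - 7*c - 8)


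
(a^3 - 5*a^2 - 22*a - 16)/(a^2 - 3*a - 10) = (a^2 - 7*a - 8)/(a - 5)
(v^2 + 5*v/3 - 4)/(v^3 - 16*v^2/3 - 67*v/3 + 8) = (3*v - 4)/(3*v^2 - 25*v + 8)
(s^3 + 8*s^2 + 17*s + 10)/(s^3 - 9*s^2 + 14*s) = (s^3 + 8*s^2 + 17*s + 10)/(s*(s^2 - 9*s + 14))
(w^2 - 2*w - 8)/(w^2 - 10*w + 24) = (w + 2)/(w - 6)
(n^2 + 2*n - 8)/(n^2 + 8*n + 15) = (n^2 + 2*n - 8)/(n^2 + 8*n + 15)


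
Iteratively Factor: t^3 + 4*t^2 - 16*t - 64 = (t - 4)*(t^2 + 8*t + 16) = (t - 4)*(t + 4)*(t + 4)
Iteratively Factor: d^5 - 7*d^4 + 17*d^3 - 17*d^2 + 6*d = (d - 2)*(d^4 - 5*d^3 + 7*d^2 - 3*d) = d*(d - 2)*(d^3 - 5*d^2 + 7*d - 3) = d*(d - 2)*(d - 1)*(d^2 - 4*d + 3) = d*(d - 2)*(d - 1)^2*(d - 3)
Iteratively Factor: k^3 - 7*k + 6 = (k - 2)*(k^2 + 2*k - 3) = (k - 2)*(k - 1)*(k + 3)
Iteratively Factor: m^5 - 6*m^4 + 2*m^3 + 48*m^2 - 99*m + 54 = (m - 3)*(m^4 - 3*m^3 - 7*m^2 + 27*m - 18) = (m - 3)*(m + 3)*(m^3 - 6*m^2 + 11*m - 6) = (m - 3)^2*(m + 3)*(m^2 - 3*m + 2) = (m - 3)^2*(m - 1)*(m + 3)*(m - 2)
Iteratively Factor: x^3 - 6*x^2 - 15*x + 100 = (x + 4)*(x^2 - 10*x + 25) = (x - 5)*(x + 4)*(x - 5)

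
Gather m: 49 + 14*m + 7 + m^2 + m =m^2 + 15*m + 56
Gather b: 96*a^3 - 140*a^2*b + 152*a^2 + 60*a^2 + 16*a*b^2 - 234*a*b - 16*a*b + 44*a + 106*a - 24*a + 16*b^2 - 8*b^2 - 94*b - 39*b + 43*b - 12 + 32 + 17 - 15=96*a^3 + 212*a^2 + 126*a + b^2*(16*a + 8) + b*(-140*a^2 - 250*a - 90) + 22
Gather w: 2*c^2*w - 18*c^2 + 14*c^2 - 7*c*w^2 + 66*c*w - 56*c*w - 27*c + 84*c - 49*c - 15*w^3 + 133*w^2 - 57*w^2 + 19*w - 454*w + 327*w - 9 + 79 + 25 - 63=-4*c^2 + 8*c - 15*w^3 + w^2*(76 - 7*c) + w*(2*c^2 + 10*c - 108) + 32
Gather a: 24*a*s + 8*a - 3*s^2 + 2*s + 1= a*(24*s + 8) - 3*s^2 + 2*s + 1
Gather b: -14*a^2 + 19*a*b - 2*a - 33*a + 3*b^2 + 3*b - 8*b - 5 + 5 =-14*a^2 - 35*a + 3*b^2 + b*(19*a - 5)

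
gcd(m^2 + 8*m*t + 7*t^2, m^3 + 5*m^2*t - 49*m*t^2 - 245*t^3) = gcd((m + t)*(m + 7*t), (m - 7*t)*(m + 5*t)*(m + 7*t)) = m + 7*t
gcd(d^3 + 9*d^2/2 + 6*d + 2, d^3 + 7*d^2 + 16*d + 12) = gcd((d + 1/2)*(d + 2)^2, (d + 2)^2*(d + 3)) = d^2 + 4*d + 4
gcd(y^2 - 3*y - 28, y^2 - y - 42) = y - 7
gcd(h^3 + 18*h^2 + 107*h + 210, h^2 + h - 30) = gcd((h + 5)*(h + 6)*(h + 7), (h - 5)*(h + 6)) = h + 6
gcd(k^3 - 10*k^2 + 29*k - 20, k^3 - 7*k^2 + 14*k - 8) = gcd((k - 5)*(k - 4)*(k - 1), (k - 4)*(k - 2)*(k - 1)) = k^2 - 5*k + 4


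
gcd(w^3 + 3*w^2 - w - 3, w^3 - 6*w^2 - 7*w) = w + 1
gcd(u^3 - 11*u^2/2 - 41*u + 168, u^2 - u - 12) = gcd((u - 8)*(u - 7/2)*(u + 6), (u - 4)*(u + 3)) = 1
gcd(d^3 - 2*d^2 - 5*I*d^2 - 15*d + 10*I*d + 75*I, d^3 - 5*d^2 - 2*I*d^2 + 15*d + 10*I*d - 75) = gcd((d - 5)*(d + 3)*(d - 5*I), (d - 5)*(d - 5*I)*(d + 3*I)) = d^2 + d*(-5 - 5*I) + 25*I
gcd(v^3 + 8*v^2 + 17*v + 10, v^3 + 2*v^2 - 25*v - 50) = v^2 + 7*v + 10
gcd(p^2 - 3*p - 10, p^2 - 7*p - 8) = 1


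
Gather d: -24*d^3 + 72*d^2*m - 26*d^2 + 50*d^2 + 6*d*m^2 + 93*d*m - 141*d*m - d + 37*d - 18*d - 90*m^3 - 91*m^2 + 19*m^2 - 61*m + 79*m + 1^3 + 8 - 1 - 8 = -24*d^3 + d^2*(72*m + 24) + d*(6*m^2 - 48*m + 18) - 90*m^3 - 72*m^2 + 18*m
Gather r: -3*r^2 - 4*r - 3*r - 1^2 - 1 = -3*r^2 - 7*r - 2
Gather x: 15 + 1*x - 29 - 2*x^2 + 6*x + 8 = -2*x^2 + 7*x - 6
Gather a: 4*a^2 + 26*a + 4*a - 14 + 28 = 4*a^2 + 30*a + 14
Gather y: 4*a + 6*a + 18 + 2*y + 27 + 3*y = 10*a + 5*y + 45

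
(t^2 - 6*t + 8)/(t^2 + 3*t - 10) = (t - 4)/(t + 5)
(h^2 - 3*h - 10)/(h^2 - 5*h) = (h + 2)/h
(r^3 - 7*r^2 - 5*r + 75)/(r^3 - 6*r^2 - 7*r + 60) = (r - 5)/(r - 4)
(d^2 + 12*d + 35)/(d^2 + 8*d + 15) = (d + 7)/(d + 3)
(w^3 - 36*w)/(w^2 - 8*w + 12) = w*(w + 6)/(w - 2)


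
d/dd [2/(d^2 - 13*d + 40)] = 2*(13 - 2*d)/(d^2 - 13*d + 40)^2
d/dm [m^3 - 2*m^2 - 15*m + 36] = 3*m^2 - 4*m - 15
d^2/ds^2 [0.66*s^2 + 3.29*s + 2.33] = 1.32000000000000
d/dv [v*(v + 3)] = 2*v + 3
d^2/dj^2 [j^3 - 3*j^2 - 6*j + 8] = 6*j - 6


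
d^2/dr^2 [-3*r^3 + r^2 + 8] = 2 - 18*r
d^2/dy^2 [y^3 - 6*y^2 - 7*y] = 6*y - 12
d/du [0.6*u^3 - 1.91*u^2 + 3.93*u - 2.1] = 1.8*u^2 - 3.82*u + 3.93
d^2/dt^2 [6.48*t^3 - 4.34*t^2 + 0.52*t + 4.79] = 38.88*t - 8.68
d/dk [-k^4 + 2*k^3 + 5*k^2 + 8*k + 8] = -4*k^3 + 6*k^2 + 10*k + 8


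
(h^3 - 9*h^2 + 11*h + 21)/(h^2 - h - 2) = (h^2 - 10*h + 21)/(h - 2)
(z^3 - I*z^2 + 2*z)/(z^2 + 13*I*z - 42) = z*(z^2 - I*z + 2)/(z^2 + 13*I*z - 42)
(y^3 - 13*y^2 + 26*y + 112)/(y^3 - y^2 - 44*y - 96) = (y^2 - 5*y - 14)/(y^2 + 7*y + 12)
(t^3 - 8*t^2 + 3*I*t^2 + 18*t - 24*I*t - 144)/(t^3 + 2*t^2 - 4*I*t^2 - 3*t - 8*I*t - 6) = (t^2 + t*(-8 + 6*I) - 48*I)/(t^2 + t*(2 - I) - 2*I)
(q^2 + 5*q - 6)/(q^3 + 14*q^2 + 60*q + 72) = (q - 1)/(q^2 + 8*q + 12)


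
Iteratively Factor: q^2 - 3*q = (q)*(q - 3)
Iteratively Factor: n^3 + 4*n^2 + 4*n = (n)*(n^2 + 4*n + 4) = n*(n + 2)*(n + 2)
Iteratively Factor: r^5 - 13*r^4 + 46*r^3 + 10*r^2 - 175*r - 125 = (r + 1)*(r^4 - 14*r^3 + 60*r^2 - 50*r - 125) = (r - 5)*(r + 1)*(r^3 - 9*r^2 + 15*r + 25) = (r - 5)^2*(r + 1)*(r^2 - 4*r - 5) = (r - 5)^2*(r + 1)^2*(r - 5)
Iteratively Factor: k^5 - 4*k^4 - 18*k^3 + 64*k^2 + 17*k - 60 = (k - 5)*(k^4 + k^3 - 13*k^2 - k + 12) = (k - 5)*(k - 1)*(k^3 + 2*k^2 - 11*k - 12) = (k - 5)*(k - 1)*(k + 1)*(k^2 + k - 12) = (k - 5)*(k - 3)*(k - 1)*(k + 1)*(k + 4)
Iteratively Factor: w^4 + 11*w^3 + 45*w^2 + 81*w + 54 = (w + 3)*(w^3 + 8*w^2 + 21*w + 18) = (w + 2)*(w + 3)*(w^2 + 6*w + 9) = (w + 2)*(w + 3)^2*(w + 3)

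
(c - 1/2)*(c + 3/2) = c^2 + c - 3/4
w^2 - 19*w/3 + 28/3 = (w - 4)*(w - 7/3)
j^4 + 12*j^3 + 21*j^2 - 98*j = j*(j - 2)*(j + 7)^2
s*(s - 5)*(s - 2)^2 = s^4 - 9*s^3 + 24*s^2 - 20*s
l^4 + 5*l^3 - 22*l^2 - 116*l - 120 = (l - 5)*(l + 2)^2*(l + 6)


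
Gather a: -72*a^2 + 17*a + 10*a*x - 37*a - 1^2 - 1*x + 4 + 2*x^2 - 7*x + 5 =-72*a^2 + a*(10*x - 20) + 2*x^2 - 8*x + 8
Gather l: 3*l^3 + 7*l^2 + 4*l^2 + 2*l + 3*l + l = 3*l^3 + 11*l^2 + 6*l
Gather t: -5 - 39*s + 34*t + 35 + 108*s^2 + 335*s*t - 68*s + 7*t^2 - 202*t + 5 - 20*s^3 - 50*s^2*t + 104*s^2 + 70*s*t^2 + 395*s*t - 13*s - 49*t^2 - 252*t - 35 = -20*s^3 + 212*s^2 - 120*s + t^2*(70*s - 42) + t*(-50*s^2 + 730*s - 420)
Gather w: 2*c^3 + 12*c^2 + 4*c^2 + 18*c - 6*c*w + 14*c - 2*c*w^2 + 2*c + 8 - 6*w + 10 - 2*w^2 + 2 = 2*c^3 + 16*c^2 + 34*c + w^2*(-2*c - 2) + w*(-6*c - 6) + 20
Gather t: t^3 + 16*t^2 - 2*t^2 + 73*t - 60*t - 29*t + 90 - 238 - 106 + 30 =t^3 + 14*t^2 - 16*t - 224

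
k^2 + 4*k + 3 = (k + 1)*(k + 3)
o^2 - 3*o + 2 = (o - 2)*(o - 1)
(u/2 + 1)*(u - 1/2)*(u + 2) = u^3/2 + 7*u^2/4 + u - 1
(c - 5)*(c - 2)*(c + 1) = c^3 - 6*c^2 + 3*c + 10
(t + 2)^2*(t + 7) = t^3 + 11*t^2 + 32*t + 28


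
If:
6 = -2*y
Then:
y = -3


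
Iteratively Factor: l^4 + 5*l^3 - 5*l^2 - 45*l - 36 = (l + 3)*(l^3 + 2*l^2 - 11*l - 12) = (l - 3)*(l + 3)*(l^2 + 5*l + 4) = (l - 3)*(l + 3)*(l + 4)*(l + 1)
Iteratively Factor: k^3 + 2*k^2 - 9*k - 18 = (k + 3)*(k^2 - k - 6) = (k - 3)*(k + 3)*(k + 2)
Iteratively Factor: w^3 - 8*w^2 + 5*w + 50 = (w + 2)*(w^2 - 10*w + 25) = (w - 5)*(w + 2)*(w - 5)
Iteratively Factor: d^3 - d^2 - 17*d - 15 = (d + 1)*(d^2 - 2*d - 15) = (d - 5)*(d + 1)*(d + 3)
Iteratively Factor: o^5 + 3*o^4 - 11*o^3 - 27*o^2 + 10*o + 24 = (o + 2)*(o^4 + o^3 - 13*o^2 - o + 12) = (o + 1)*(o + 2)*(o^3 - 13*o + 12) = (o + 1)*(o + 2)*(o + 4)*(o^2 - 4*o + 3) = (o - 3)*(o + 1)*(o + 2)*(o + 4)*(o - 1)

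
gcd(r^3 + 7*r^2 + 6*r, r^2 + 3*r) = r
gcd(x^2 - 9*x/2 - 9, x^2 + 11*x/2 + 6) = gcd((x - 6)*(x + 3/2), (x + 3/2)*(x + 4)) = x + 3/2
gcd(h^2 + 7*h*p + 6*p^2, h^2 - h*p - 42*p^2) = h + 6*p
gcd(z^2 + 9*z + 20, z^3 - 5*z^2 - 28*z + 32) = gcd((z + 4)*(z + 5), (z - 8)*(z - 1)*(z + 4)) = z + 4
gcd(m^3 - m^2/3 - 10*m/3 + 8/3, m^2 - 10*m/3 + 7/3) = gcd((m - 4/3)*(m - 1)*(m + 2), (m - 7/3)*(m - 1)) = m - 1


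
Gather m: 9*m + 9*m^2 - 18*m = 9*m^2 - 9*m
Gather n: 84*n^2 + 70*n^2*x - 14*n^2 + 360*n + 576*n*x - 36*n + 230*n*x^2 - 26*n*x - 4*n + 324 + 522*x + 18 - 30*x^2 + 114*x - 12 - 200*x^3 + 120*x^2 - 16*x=n^2*(70*x + 70) + n*(230*x^2 + 550*x + 320) - 200*x^3 + 90*x^2 + 620*x + 330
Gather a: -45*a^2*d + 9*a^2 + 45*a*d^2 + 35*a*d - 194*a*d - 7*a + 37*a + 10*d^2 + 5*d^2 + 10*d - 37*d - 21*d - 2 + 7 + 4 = a^2*(9 - 45*d) + a*(45*d^2 - 159*d + 30) + 15*d^2 - 48*d + 9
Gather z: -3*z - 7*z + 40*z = 30*z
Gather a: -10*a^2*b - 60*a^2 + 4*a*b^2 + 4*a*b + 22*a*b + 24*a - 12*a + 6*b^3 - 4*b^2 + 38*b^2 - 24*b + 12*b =a^2*(-10*b - 60) + a*(4*b^2 + 26*b + 12) + 6*b^3 + 34*b^2 - 12*b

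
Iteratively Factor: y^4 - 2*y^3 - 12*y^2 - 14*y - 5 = (y + 1)*(y^3 - 3*y^2 - 9*y - 5) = (y + 1)^2*(y^2 - 4*y - 5) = (y + 1)^3*(y - 5)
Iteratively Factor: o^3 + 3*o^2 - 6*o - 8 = (o + 1)*(o^2 + 2*o - 8) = (o - 2)*(o + 1)*(o + 4)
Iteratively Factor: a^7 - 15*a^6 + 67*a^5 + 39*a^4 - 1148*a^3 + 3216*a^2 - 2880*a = (a - 3)*(a^6 - 12*a^5 + 31*a^4 + 132*a^3 - 752*a^2 + 960*a) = (a - 5)*(a - 3)*(a^5 - 7*a^4 - 4*a^3 + 112*a^2 - 192*a) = (a - 5)*(a - 4)*(a - 3)*(a^4 - 3*a^3 - 16*a^2 + 48*a) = (a - 5)*(a - 4)^2*(a - 3)*(a^3 + a^2 - 12*a) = a*(a - 5)*(a - 4)^2*(a - 3)*(a^2 + a - 12) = a*(a - 5)*(a - 4)^2*(a - 3)*(a + 4)*(a - 3)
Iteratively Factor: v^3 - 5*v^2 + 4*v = (v - 4)*(v^2 - v) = v*(v - 4)*(v - 1)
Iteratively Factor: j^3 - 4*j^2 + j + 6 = (j - 2)*(j^2 - 2*j - 3) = (j - 2)*(j + 1)*(j - 3)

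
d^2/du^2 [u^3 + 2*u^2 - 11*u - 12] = 6*u + 4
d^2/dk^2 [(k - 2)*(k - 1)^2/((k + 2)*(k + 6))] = 2*(89*k^3 + 426*k^2 + 204*k - 1160)/(k^6 + 24*k^5 + 228*k^4 + 1088*k^3 + 2736*k^2 + 3456*k + 1728)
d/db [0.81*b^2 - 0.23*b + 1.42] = 1.62*b - 0.23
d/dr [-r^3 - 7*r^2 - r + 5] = -3*r^2 - 14*r - 1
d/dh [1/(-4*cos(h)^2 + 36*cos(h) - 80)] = (9 - 2*cos(h))*sin(h)/(4*(cos(h)^2 - 9*cos(h) + 20)^2)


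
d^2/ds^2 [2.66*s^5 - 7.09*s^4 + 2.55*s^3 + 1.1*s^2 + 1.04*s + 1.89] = 53.2*s^3 - 85.08*s^2 + 15.3*s + 2.2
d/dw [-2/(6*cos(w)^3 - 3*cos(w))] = 2*(-6 + cos(w)^(-2))*sin(w)/(3*(2*sin(w)^2 - 1)^2)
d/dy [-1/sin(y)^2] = 2*cos(y)/sin(y)^3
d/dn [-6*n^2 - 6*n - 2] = -12*n - 6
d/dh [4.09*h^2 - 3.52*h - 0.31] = 8.18*h - 3.52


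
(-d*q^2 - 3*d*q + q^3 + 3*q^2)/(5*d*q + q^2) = (-d*q - 3*d + q^2 + 3*q)/(5*d + q)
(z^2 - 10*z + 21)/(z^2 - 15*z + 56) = (z - 3)/(z - 8)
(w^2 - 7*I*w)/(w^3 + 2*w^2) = (w - 7*I)/(w*(w + 2))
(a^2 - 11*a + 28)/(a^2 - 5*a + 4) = (a - 7)/(a - 1)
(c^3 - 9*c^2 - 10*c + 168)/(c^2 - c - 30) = (c^2 - 3*c - 28)/(c + 5)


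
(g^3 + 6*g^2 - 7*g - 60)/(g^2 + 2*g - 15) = g + 4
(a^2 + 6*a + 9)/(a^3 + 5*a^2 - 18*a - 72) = (a + 3)/(a^2 + 2*a - 24)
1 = 1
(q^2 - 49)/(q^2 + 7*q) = (q - 7)/q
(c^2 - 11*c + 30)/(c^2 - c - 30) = (c - 5)/(c + 5)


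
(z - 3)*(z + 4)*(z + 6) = z^3 + 7*z^2 - 6*z - 72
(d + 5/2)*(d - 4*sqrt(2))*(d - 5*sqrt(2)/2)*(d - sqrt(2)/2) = d^4 - 7*sqrt(2)*d^3 + 5*d^3/2 - 35*sqrt(2)*d^2/2 + 53*d^2/2 - 10*sqrt(2)*d + 265*d/4 - 25*sqrt(2)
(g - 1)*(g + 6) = g^2 + 5*g - 6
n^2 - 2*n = n*(n - 2)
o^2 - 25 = (o - 5)*(o + 5)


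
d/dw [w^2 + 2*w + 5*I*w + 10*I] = 2*w + 2 + 5*I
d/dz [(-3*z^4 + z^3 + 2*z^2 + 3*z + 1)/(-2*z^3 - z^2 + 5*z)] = (6*z^6 + 6*z^5 - 42*z^4 + 22*z^3 + 19*z^2 + 2*z - 5)/(z^2*(4*z^4 + 4*z^3 - 19*z^2 - 10*z + 25))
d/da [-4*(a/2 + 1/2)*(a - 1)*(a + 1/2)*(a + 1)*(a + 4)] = -10*a^4 - 44*a^3 - 33*a^2 + 14*a + 13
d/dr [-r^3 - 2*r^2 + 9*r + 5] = -3*r^2 - 4*r + 9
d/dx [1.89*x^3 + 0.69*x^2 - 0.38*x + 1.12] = 5.67*x^2 + 1.38*x - 0.38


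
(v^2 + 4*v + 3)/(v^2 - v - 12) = (v + 1)/(v - 4)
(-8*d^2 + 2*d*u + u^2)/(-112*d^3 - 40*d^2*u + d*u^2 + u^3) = (-2*d + u)/(-28*d^2 - 3*d*u + u^2)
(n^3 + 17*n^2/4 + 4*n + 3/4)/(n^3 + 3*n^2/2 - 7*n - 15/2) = (4*n + 1)/(2*(2*n - 5))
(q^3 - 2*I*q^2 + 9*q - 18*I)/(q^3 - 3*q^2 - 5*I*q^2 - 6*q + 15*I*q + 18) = (q + 3*I)/(q - 3)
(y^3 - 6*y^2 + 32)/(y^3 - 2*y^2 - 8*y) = (y - 4)/y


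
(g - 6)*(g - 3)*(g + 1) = g^3 - 8*g^2 + 9*g + 18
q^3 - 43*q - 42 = (q - 7)*(q + 1)*(q + 6)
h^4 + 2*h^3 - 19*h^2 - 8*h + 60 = (h - 3)*(h - 2)*(h + 2)*(h + 5)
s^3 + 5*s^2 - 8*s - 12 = (s - 2)*(s + 1)*(s + 6)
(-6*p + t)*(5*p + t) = -30*p^2 - p*t + t^2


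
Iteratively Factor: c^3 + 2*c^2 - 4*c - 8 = (c - 2)*(c^2 + 4*c + 4) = (c - 2)*(c + 2)*(c + 2)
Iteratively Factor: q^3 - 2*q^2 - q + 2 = (q - 1)*(q^2 - q - 2) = (q - 1)*(q + 1)*(q - 2)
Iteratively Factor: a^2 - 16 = (a + 4)*(a - 4)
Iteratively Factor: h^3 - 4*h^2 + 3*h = (h)*(h^2 - 4*h + 3) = h*(h - 3)*(h - 1)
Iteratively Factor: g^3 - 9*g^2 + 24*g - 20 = (g - 2)*(g^2 - 7*g + 10) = (g - 2)^2*(g - 5)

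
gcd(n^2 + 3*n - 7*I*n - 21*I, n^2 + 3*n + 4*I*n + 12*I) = n + 3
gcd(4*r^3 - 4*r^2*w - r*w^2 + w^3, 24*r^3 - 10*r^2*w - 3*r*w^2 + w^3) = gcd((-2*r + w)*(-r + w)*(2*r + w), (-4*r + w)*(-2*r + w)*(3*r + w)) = 2*r - w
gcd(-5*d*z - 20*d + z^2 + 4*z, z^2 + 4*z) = z + 4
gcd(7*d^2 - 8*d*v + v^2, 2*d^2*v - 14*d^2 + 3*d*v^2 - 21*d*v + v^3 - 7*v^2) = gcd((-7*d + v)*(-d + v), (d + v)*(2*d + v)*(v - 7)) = 1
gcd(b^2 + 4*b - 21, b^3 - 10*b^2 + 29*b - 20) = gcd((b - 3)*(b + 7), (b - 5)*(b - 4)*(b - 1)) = 1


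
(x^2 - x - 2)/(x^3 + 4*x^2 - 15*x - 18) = (x - 2)/(x^2 + 3*x - 18)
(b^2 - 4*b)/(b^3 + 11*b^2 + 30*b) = (b - 4)/(b^2 + 11*b + 30)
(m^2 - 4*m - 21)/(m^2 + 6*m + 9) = (m - 7)/(m + 3)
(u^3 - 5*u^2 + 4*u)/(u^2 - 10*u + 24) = u*(u - 1)/(u - 6)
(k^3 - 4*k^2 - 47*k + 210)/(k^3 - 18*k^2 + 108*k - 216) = (k^2 + 2*k - 35)/(k^2 - 12*k + 36)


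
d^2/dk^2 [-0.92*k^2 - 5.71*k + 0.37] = -1.84000000000000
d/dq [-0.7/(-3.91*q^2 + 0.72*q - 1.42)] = (0.504 - 5.474*q)/(3.91*q^2 - 0.72*q + 1.42)^2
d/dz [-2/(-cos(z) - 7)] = 2*sin(z)/(cos(z) + 7)^2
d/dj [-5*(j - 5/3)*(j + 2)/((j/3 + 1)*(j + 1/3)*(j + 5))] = 15*(9*j^4 + 6*j^3 - 224*j^2 - 590*j - 545)/(9*j^6 + 150*j^5 + 943*j^4 + 2740*j^3 + 3559*j^2 + 1590*j + 225)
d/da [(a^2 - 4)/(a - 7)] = (-a^2 + 2*a*(a - 7) + 4)/(a - 7)^2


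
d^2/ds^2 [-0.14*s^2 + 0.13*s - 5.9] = -0.280000000000000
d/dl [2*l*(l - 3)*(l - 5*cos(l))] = 2*l*(l - 3)*(5*sin(l) + 1) + 2*l*(l - 5*cos(l)) + 2*(l - 3)*(l - 5*cos(l))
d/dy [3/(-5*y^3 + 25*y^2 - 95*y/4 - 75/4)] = 12*(12*y^2 - 40*y + 19)/(5*(4*y^3 - 20*y^2 + 19*y + 15)^2)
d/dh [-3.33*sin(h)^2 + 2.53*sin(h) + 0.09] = (2.53 - 6.66*sin(h))*cos(h)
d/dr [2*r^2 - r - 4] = 4*r - 1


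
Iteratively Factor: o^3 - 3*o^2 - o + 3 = (o - 1)*(o^2 - 2*o - 3) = (o - 3)*(o - 1)*(o + 1)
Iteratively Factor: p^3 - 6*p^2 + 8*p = (p)*(p^2 - 6*p + 8) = p*(p - 4)*(p - 2)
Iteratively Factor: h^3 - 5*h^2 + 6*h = (h - 3)*(h^2 - 2*h) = (h - 3)*(h - 2)*(h)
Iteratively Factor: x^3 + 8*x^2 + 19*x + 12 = (x + 3)*(x^2 + 5*x + 4) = (x + 1)*(x + 3)*(x + 4)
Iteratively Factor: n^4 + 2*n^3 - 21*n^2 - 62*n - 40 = (n - 5)*(n^3 + 7*n^2 + 14*n + 8) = (n - 5)*(n + 1)*(n^2 + 6*n + 8) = (n - 5)*(n + 1)*(n + 2)*(n + 4)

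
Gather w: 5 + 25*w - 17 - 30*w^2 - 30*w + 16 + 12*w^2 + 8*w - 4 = -18*w^2 + 3*w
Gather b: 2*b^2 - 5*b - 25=2*b^2 - 5*b - 25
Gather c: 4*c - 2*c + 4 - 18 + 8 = 2*c - 6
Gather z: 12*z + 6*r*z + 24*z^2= 24*z^2 + z*(6*r + 12)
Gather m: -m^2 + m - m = -m^2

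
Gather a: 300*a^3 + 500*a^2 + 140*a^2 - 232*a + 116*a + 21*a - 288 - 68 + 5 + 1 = 300*a^3 + 640*a^2 - 95*a - 350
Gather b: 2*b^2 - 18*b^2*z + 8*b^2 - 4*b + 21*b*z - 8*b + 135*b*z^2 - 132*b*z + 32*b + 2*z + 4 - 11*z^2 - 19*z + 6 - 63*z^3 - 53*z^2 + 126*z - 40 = b^2*(10 - 18*z) + b*(135*z^2 - 111*z + 20) - 63*z^3 - 64*z^2 + 109*z - 30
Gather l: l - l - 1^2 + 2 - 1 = 0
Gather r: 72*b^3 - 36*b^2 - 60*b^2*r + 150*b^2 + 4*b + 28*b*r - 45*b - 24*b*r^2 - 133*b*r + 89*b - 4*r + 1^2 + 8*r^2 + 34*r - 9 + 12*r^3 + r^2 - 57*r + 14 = 72*b^3 + 114*b^2 + 48*b + 12*r^3 + r^2*(9 - 24*b) + r*(-60*b^2 - 105*b - 27) + 6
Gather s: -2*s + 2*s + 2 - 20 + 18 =0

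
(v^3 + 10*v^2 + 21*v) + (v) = v^3 + 10*v^2 + 22*v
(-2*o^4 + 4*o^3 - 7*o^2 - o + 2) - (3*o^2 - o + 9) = -2*o^4 + 4*o^3 - 10*o^2 - 7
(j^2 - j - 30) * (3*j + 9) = 3*j^3 + 6*j^2 - 99*j - 270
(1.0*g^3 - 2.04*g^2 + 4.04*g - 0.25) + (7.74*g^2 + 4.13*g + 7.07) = 1.0*g^3 + 5.7*g^2 + 8.17*g + 6.82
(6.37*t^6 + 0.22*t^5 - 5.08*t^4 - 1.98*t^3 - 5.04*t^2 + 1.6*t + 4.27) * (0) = 0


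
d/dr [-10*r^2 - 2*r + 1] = -20*r - 2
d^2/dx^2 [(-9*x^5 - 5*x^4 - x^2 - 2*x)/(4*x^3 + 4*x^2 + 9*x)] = 2*(-144*x^6 - 432*x^5 - 1404*x^4 - 2508*x^3 - 5010*x^2 - 1203*x + 76)/(64*x^6 + 192*x^5 + 624*x^4 + 928*x^3 + 1404*x^2 + 972*x + 729)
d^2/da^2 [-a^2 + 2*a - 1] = -2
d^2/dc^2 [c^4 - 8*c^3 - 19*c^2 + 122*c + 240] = 12*c^2 - 48*c - 38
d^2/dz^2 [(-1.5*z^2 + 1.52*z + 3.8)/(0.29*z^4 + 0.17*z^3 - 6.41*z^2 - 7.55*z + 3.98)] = (-0.7569*z^8 + 1.090284*z^7 + 1.92717600000002*z^6 - 50.4804*z^5 - 85.8010440000003*z^4 + 153.582924*z^3 + 612.965976*z^2 + 1320.658536*z + 670.93644)/(0.024389*z^12 + 0.042891*z^11 - 1.5921*z^10 - 3.79603*z^9 + 33.961764*z^8 + 105.6858*z^7 - 208.464602*z^6 - 979.881486*z^5 - 622.434993*z^4 + 733.394269*z^3 + 375.998958*z^2 - 358.78506*z + 63.044792)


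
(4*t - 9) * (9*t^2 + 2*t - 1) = 36*t^3 - 73*t^2 - 22*t + 9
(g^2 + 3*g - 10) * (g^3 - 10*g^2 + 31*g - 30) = g^5 - 7*g^4 - 9*g^3 + 163*g^2 - 400*g + 300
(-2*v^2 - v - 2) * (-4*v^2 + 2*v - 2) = 8*v^4 + 10*v^2 - 2*v + 4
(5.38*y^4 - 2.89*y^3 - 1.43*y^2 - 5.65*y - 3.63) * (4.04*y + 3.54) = 21.7352*y^5 + 7.3696*y^4 - 16.0078*y^3 - 27.8882*y^2 - 34.6662*y - 12.8502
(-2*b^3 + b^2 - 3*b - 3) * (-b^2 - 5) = 2*b^5 - b^4 + 13*b^3 - 2*b^2 + 15*b + 15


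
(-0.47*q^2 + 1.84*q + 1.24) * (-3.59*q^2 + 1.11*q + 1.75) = 1.6873*q^4 - 7.1273*q^3 - 3.2317*q^2 + 4.5964*q + 2.17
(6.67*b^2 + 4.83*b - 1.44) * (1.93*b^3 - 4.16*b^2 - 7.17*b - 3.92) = 12.8731*b^5 - 18.4253*b^4 - 70.6959*b^3 - 54.7871*b^2 - 8.6088*b + 5.6448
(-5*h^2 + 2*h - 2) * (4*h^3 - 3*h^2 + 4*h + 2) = -20*h^5 + 23*h^4 - 34*h^3 + 4*h^2 - 4*h - 4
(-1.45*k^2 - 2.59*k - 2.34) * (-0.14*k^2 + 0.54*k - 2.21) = 0.203*k^4 - 0.4204*k^3 + 2.1335*k^2 + 4.4603*k + 5.1714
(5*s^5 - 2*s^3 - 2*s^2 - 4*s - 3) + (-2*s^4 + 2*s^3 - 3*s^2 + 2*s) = 5*s^5 - 2*s^4 - 5*s^2 - 2*s - 3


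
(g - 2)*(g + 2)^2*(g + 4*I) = g^4 + 2*g^3 + 4*I*g^3 - 4*g^2 + 8*I*g^2 - 8*g - 16*I*g - 32*I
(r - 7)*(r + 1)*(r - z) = r^3 - r^2*z - 6*r^2 + 6*r*z - 7*r + 7*z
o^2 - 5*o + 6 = (o - 3)*(o - 2)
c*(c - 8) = c^2 - 8*c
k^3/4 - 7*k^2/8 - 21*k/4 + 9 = (k/4 + 1)*(k - 6)*(k - 3/2)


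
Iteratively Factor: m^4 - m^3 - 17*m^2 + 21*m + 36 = (m + 1)*(m^3 - 2*m^2 - 15*m + 36) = (m - 3)*(m + 1)*(m^2 + m - 12) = (m - 3)^2*(m + 1)*(m + 4)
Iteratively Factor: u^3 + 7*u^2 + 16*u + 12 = (u + 2)*(u^2 + 5*u + 6) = (u + 2)^2*(u + 3)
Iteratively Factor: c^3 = (c)*(c^2) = c^2*(c)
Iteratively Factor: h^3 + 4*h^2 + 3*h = (h + 1)*(h^2 + 3*h) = (h + 1)*(h + 3)*(h)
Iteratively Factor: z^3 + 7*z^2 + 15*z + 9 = (z + 1)*(z^2 + 6*z + 9) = (z + 1)*(z + 3)*(z + 3)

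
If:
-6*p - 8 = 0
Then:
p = -4/3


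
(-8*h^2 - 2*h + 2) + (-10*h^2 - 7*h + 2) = -18*h^2 - 9*h + 4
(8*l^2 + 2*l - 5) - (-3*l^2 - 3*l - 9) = 11*l^2 + 5*l + 4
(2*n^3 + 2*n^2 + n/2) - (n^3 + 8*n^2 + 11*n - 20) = n^3 - 6*n^2 - 21*n/2 + 20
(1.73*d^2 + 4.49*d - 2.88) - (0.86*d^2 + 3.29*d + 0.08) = 0.87*d^2 + 1.2*d - 2.96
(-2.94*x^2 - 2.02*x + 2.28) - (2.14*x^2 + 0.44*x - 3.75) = -5.08*x^2 - 2.46*x + 6.03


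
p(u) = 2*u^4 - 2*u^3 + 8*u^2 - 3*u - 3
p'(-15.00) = -28593.00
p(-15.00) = 109842.00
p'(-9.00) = -6465.00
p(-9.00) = 15252.00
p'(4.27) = 578.76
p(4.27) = 639.22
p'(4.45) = 654.35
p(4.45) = 750.11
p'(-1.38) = -57.53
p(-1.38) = 28.88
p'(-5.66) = -1736.35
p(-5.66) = 2685.47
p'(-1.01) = -33.52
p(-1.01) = 12.33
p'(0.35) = 2.21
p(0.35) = -3.13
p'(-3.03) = -329.11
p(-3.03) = 303.75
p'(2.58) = 135.73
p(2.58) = 96.78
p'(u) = 8*u^3 - 6*u^2 + 16*u - 3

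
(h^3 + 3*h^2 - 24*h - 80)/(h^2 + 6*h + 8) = (h^2 - h - 20)/(h + 2)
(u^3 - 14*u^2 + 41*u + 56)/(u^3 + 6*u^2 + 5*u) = (u^2 - 15*u + 56)/(u*(u + 5))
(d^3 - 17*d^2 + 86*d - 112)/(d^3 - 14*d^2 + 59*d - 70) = (d - 8)/(d - 5)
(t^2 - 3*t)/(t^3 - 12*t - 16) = t*(3 - t)/(-t^3 + 12*t + 16)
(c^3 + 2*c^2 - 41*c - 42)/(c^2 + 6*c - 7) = (c^2 - 5*c - 6)/(c - 1)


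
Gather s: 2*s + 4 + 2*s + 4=4*s + 8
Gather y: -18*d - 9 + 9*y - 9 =-18*d + 9*y - 18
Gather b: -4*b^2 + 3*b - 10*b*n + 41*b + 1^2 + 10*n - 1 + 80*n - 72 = -4*b^2 + b*(44 - 10*n) + 90*n - 72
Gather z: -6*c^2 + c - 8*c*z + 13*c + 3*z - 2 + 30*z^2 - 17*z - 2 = -6*c^2 + 14*c + 30*z^2 + z*(-8*c - 14) - 4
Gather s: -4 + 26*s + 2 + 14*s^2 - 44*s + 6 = 14*s^2 - 18*s + 4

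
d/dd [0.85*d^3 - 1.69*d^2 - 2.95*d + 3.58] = 2.55*d^2 - 3.38*d - 2.95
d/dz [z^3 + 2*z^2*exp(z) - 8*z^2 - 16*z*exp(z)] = 2*z^2*exp(z) + 3*z^2 - 12*z*exp(z) - 16*z - 16*exp(z)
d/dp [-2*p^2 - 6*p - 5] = -4*p - 6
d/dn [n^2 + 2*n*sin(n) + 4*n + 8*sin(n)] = 2*n*cos(n) + 2*n + 2*sin(n) + 8*cos(n) + 4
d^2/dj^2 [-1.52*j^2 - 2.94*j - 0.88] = -3.04000000000000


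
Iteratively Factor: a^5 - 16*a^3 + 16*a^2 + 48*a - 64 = (a - 2)*(a^4 + 2*a^3 - 12*a^2 - 8*a + 32) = (a - 2)*(a + 4)*(a^3 - 2*a^2 - 4*a + 8) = (a - 2)^2*(a + 4)*(a^2 - 4) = (a - 2)^3*(a + 4)*(a + 2)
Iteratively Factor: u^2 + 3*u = (u)*(u + 3)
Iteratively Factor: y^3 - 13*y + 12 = (y + 4)*(y^2 - 4*y + 3) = (y - 3)*(y + 4)*(y - 1)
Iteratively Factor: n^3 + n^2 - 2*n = (n)*(n^2 + n - 2) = n*(n - 1)*(n + 2)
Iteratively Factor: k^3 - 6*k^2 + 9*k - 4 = (k - 1)*(k^2 - 5*k + 4) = (k - 1)^2*(k - 4)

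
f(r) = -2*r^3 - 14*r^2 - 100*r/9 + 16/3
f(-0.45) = 7.68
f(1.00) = -21.78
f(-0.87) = 5.72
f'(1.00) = -45.11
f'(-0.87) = 8.71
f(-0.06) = 5.95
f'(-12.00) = -539.11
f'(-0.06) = -9.45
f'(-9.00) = -245.11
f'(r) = -6*r^2 - 28*r - 100/9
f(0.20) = 2.54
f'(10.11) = -907.46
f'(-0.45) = 0.27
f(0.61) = -7.11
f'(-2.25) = 21.51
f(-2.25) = -17.76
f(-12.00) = 1578.67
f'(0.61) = -30.42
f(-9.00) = 429.33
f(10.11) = -3604.70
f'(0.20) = -16.95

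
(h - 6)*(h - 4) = h^2 - 10*h + 24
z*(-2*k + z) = -2*k*z + z^2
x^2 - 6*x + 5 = (x - 5)*(x - 1)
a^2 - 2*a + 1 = (a - 1)^2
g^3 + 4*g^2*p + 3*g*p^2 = g*(g + p)*(g + 3*p)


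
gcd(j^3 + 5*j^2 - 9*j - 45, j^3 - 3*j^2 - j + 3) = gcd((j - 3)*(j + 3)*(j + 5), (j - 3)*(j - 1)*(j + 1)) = j - 3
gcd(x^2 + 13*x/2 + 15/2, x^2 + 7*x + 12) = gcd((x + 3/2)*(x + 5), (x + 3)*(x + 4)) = 1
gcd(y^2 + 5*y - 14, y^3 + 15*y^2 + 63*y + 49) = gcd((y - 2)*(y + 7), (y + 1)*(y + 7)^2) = y + 7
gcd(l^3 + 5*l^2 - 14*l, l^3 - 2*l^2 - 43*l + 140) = l + 7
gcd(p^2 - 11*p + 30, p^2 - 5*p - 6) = p - 6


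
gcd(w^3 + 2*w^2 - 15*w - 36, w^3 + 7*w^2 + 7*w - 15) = w + 3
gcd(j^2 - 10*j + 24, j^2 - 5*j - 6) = j - 6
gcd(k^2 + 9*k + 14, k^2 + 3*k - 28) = k + 7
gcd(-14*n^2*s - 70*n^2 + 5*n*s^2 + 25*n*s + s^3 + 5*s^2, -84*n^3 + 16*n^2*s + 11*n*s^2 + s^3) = -14*n^2 + 5*n*s + s^2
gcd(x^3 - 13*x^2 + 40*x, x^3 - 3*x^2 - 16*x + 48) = 1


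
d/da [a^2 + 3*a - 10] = 2*a + 3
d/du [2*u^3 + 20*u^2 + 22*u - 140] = 6*u^2 + 40*u + 22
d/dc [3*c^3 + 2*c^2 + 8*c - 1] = 9*c^2 + 4*c + 8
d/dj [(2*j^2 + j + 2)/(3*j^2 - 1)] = (-3*j^2 - 16*j - 1)/(9*j^4 - 6*j^2 + 1)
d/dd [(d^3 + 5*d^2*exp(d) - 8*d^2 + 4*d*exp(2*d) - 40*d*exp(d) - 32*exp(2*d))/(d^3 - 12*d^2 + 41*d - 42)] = (-(3*d^2 - 24*d + 41)*(d^3 + 5*d^2*exp(d) - 8*d^2 + 4*d*exp(2*d) - 40*d*exp(d) - 32*exp(2*d)) + (d^3 - 12*d^2 + 41*d - 42)*(5*d^2*exp(d) + 3*d^2 + 8*d*exp(2*d) - 30*d*exp(d) - 16*d - 60*exp(2*d) - 40*exp(d)))/(d^3 - 12*d^2 + 41*d - 42)^2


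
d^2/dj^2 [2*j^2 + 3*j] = 4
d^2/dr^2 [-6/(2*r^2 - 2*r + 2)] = 6*(r^2 - r - (2*r - 1)^2 + 1)/(r^2 - r + 1)^3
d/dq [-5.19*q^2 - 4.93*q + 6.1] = -10.38*q - 4.93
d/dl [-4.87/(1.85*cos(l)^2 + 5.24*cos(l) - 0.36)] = -(18.019*cos(l) + 25.5188)*sin(l)/(1.85*cos(l)^2 + 5.24*cos(l) - 0.36)^2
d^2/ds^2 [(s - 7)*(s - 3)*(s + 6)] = 6*s - 8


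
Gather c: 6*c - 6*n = 6*c - 6*n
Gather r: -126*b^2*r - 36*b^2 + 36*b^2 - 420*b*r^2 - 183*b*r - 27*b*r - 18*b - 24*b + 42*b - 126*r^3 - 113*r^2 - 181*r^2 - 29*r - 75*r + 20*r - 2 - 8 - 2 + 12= -126*r^3 + r^2*(-420*b - 294) + r*(-126*b^2 - 210*b - 84)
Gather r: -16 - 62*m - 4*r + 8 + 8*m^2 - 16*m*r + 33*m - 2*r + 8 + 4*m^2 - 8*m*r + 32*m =12*m^2 + 3*m + r*(-24*m - 6)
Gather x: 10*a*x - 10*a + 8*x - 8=-10*a + x*(10*a + 8) - 8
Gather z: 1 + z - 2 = z - 1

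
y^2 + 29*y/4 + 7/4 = (y + 1/4)*(y + 7)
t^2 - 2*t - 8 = (t - 4)*(t + 2)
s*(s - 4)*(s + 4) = s^3 - 16*s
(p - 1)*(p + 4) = p^2 + 3*p - 4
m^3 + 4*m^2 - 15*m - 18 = (m - 3)*(m + 1)*(m + 6)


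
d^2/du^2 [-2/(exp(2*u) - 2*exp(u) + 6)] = 4*(-4*(1 - exp(u))^2*exp(u) + (2*exp(u) - 1)*(exp(2*u) - 2*exp(u) + 6))*exp(u)/(exp(2*u) - 2*exp(u) + 6)^3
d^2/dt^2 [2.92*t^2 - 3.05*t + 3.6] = 5.84000000000000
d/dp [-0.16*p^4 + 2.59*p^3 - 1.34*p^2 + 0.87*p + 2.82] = -0.64*p^3 + 7.77*p^2 - 2.68*p + 0.87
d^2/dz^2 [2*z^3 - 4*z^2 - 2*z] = 12*z - 8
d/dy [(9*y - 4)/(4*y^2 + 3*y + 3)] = (-36*y^2 + 32*y + 39)/(16*y^4 + 24*y^3 + 33*y^2 + 18*y + 9)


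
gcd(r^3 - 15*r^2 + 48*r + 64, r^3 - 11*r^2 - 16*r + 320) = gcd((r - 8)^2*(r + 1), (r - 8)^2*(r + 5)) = r^2 - 16*r + 64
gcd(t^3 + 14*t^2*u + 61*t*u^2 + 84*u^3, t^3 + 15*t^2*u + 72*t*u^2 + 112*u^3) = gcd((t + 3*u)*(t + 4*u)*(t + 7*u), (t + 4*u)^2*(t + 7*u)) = t^2 + 11*t*u + 28*u^2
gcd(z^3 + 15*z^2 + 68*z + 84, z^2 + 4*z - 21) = z + 7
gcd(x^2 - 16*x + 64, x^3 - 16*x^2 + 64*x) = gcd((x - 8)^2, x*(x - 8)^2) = x^2 - 16*x + 64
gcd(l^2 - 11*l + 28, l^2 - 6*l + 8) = l - 4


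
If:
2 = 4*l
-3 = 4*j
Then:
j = -3/4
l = 1/2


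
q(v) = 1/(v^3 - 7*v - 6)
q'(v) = (7 - 3*v^2)/(v^3 - 7*v - 6)^2 = (7 - 3*v^2)/(-v^3 + 7*v + 6)^2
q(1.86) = -0.08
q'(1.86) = -0.02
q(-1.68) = 0.98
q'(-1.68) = -1.41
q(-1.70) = 1.01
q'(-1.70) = -1.71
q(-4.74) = -0.01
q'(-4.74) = -0.01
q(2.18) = -0.09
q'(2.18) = -0.06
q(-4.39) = -0.02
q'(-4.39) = -0.01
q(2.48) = -0.12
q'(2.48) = -0.17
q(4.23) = 0.02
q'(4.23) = -0.03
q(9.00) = 0.00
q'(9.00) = 0.00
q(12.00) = 0.00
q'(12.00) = 0.00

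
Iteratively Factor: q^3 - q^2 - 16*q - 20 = (q + 2)*(q^2 - 3*q - 10) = (q - 5)*(q + 2)*(q + 2)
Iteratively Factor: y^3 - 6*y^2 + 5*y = (y)*(y^2 - 6*y + 5) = y*(y - 1)*(y - 5)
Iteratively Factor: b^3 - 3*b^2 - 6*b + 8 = (b - 1)*(b^2 - 2*b - 8) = (b - 1)*(b + 2)*(b - 4)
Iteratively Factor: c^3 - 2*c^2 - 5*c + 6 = (c - 3)*(c^2 + c - 2) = (c - 3)*(c + 2)*(c - 1)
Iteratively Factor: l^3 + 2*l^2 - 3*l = (l)*(l^2 + 2*l - 3) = l*(l - 1)*(l + 3)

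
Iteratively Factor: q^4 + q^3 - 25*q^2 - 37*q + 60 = (q - 1)*(q^3 + 2*q^2 - 23*q - 60) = (q - 5)*(q - 1)*(q^2 + 7*q + 12) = (q - 5)*(q - 1)*(q + 3)*(q + 4)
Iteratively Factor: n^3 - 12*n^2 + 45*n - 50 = (n - 5)*(n^2 - 7*n + 10) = (n - 5)^2*(n - 2)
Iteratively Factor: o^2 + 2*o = (o)*(o + 2)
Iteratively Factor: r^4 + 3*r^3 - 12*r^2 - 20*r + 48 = (r - 2)*(r^3 + 5*r^2 - 2*r - 24) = (r - 2)*(r + 3)*(r^2 + 2*r - 8) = (r - 2)^2*(r + 3)*(r + 4)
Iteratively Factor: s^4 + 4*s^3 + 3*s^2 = (s + 3)*(s^3 + s^2) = s*(s + 3)*(s^2 + s) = s*(s + 1)*(s + 3)*(s)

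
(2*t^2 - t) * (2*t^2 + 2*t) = 4*t^4 + 2*t^3 - 2*t^2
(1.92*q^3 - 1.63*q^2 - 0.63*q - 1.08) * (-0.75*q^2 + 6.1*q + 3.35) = -1.44*q^5 + 12.9345*q^4 - 3.0385*q^3 - 8.4935*q^2 - 8.6985*q - 3.618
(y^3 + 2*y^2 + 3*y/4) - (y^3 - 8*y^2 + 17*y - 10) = 10*y^2 - 65*y/4 + 10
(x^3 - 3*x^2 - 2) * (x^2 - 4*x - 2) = x^5 - 7*x^4 + 10*x^3 + 4*x^2 + 8*x + 4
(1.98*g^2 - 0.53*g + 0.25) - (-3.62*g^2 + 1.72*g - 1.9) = 5.6*g^2 - 2.25*g + 2.15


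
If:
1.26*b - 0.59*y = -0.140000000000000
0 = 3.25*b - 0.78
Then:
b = 0.24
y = 0.75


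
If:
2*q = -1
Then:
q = -1/2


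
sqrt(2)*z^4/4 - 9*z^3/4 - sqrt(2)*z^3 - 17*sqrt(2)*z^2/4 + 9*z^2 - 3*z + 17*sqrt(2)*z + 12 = (z/2 + sqrt(2)/2)*(z - 4)*(z - 6*sqrt(2))*(sqrt(2)*z/2 + 1/2)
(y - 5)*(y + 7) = y^2 + 2*y - 35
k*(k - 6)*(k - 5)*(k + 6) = k^4 - 5*k^3 - 36*k^2 + 180*k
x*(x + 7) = x^2 + 7*x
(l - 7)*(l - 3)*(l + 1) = l^3 - 9*l^2 + 11*l + 21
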